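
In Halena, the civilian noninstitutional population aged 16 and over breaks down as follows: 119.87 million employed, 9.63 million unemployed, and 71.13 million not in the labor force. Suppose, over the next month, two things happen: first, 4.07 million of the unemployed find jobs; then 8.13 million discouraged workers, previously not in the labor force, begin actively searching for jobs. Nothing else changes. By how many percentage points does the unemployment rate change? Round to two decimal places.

The unemployment rate changes by +2.51 percentage points.

Initially, labor force = 119.87 + 9.63 = 129.50 million, so u = 9.63/129.50 = 7.44%.
After the first change, unemployed falls and employed rises by 4.07; labor force unchanged → E = 123.94, U = 5.56, labor force = 129.50 million.
After the second change, unemployed and labor force both rise by 8.13 → E = 123.94, U = 13.69, labor force = 137.63 million.
New unemployment rate = 13.69 / 137.63 = 9.95%.
Change = 9.95% − 7.44% = +2.51 percentage points.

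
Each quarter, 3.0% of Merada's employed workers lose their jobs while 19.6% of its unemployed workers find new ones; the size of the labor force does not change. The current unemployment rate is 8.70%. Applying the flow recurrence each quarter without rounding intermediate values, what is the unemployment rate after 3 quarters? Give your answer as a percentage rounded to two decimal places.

With a fixed labor force, u_{t+1} = u_t + s·(1−u_t) − f·u_t = u_t·(1−s−f) + s.
Here 1−s−f = 0.774 and s = 0.030.
u_1 = 0.087000 × 0.774 + 0.030 = 0.097338.
u_2 = 0.097338 × 0.774 + 0.030 = 0.105340.
u_3 = 0.105340 × 0.774 + 0.030 = 0.111533.

Unemployment rate after three quarters ≈ 11.15%.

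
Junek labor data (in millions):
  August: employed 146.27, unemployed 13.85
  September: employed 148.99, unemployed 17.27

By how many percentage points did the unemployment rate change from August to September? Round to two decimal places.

August: labor force = 146.27 + 13.85 = 160.12; u = 13.85/160.12 = 8.65%.
September: labor force = 148.99 + 17.27 = 166.26; u = 17.27/166.26 = 10.39%.
Change = 10.39% − 8.65% = +1.74 pp.

The unemployment rate changed by +1.74 percentage points.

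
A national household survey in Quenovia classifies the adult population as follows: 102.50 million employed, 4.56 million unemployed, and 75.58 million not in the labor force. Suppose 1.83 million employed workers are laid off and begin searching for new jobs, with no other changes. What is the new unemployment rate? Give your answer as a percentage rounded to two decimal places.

Initially, labor force = 102.50 + 4.56 = 107.06 million, so u = 4.56/107.06 = 4.26%.
After the change, employed falls and unemployed rises by 1.83; labor force unchanged → E = 100.67, U = 6.39, labor force = 107.06 million.
New unemployment rate = 6.39 / 107.06 = 5.97%.

New unemployment rate ≈ 5.97%.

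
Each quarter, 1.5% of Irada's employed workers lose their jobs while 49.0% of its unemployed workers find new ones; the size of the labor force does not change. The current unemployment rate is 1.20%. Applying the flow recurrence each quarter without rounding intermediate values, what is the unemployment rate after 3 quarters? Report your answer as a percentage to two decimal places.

Unemployment rate after three quarters ≈ 2.76%.

With a fixed labor force, u_{t+1} = u_t + s·(1−u_t) − f·u_t = u_t·(1−s−f) + s.
Here 1−s−f = 0.495 and s = 0.015.
u_1 = 0.012000 × 0.495 + 0.015 = 0.020940.
u_2 = 0.020940 × 0.495 + 0.015 = 0.025365.
u_3 = 0.025365 × 0.495 + 0.015 = 0.027556.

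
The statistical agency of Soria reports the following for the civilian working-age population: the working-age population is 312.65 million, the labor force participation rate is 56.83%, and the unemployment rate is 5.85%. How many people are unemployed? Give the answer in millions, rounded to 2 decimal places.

About 10.39 million are unemployed.

Labor force = 0.5683 × 312.65 = 177.68 million.
Unemployed = 0.0585 × 177.68 ≈ 10.39 million.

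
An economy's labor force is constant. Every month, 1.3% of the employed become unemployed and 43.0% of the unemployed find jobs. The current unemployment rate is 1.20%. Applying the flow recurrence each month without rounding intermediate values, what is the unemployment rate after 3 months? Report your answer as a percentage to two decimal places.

With a fixed labor force, u_{t+1} = u_t + s·(1−u_t) − f·u_t = u_t·(1−s−f) + s.
Here 1−s−f = 0.557 and s = 0.013.
u_1 = 0.012000 × 0.557 + 0.013 = 0.019684.
u_2 = 0.019684 × 0.557 + 0.013 = 0.023964.
u_3 = 0.023964 × 0.557 + 0.013 = 0.026348.

Unemployment rate after three months ≈ 2.63%.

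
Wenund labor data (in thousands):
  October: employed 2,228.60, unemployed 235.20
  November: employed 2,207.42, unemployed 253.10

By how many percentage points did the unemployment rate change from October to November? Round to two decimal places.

The unemployment rate changed by +0.74 percentage points.

October: labor force = 2,228.60 + 235.20 = 2,463.80; u = 235.20/2,463.80 = 9.55%.
November: labor force = 2,207.42 + 253.10 = 2,460.52; u = 253.10/2,460.52 = 10.29%.
Change = 10.29% − 9.55% = +0.74 pp.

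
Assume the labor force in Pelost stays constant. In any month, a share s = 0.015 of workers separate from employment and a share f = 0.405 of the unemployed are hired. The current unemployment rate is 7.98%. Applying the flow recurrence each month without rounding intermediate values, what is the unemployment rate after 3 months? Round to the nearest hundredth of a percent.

With a fixed labor force, u_{t+1} = u_t + s·(1−u_t) − f·u_t = u_t·(1−s−f) + s.
Here 1−s−f = 0.580 and s = 0.015.
u_1 = 0.079800 × 0.580 + 0.015 = 0.061284.
u_2 = 0.061284 × 0.580 + 0.015 = 0.050545.
u_3 = 0.050545 × 0.580 + 0.015 = 0.044316.

Unemployment rate after three months ≈ 4.43%.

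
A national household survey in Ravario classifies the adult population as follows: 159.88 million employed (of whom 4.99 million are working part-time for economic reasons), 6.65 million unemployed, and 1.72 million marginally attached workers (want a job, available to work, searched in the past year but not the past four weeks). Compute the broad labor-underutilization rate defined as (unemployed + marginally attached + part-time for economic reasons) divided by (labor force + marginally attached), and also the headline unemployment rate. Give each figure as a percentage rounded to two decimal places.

Broad underutilization rate ≈ 7.94%; headline unemployment rate ≈ 3.99%.

Labor force = 159.88 + 6.65 = 166.53 million.
Numerator = 6.65 + 1.72 + 4.99 = 13.36 million.
Denominator = 166.53 + 1.72 = 168.25 million.
Broad rate = 13.36 / 168.25 = 7.94%.
Headline unemployment rate = 6.65 / 166.53 = 3.99%.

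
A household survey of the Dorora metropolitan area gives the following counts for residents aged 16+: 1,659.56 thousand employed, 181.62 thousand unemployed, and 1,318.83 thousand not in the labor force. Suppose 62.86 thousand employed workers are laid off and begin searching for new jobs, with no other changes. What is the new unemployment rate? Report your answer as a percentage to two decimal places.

Initially, labor force = 1,659.56 + 181.62 = 1,841.18 thousand, so u = 181.62/1,841.18 = 9.86%.
After the change, employed falls and unemployed rises by 62.86; labor force unchanged → E = 1,596.70, U = 244.48, labor force = 1,841.18 thousand.
New unemployment rate = 244.48 / 1,841.18 = 13.28%.

New unemployment rate ≈ 13.28%.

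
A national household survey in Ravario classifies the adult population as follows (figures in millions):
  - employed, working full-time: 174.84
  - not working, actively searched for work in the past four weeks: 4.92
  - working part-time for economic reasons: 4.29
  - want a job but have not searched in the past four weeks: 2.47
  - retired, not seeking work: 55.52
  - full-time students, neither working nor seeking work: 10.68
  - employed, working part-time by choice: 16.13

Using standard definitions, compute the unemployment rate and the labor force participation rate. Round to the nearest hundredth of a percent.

Employed = 174.84 + 4.29 + 16.13 = 195.26 million (anyone who worked, including part-time for economic reasons, counts as employed).
Unemployed = 4.92 million.
Labor force = 195.26 + 4.92 = 200.18 million.
Not in labor force = 2.47 + 55.52 + 10.68 = 68.67 million (those not working and not actively searching are outside the labor force — including those who want a job but have given up searching).
Civilian working-age population = 200.18 + 68.67 = 268.85 million.
Unemployment rate = 4.92 / 200.18 = 2.46%.
Labor force participation rate = 200.18 / 268.85 = 74.46%.

Unemployment rate ≈ 2.46%; labor force participation rate ≈ 74.46%.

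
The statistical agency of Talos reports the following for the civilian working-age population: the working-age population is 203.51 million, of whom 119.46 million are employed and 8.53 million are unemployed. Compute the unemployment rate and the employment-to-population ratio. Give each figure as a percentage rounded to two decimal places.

Labor force = employed + unemployed = 119.46 + 8.53 = 127.99 million.
Unemployment rate = 8.53 / 127.99 = 6.66%.
Employment-population ratio = 119.46 / 203.51 = 58.70%.

Unemployment rate ≈ 6.66%; employment-population ratio ≈ 58.70%.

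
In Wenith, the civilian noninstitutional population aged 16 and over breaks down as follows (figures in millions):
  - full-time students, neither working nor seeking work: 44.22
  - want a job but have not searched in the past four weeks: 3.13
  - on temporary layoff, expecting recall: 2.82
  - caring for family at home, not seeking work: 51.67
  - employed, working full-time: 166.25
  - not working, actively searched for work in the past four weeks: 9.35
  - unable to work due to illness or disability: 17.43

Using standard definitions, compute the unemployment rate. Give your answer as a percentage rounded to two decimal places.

Unemployment rate ≈ 6.82%.

Employed = 166.25 million.
Unemployed = 2.82 + 9.35 = 12.17 million (jobless and actively searching, or on temporary layoff).
Labor force = 166.25 + 12.17 = 178.42 million.
Unemployment rate = 12.17 / 178.42 = 6.82%.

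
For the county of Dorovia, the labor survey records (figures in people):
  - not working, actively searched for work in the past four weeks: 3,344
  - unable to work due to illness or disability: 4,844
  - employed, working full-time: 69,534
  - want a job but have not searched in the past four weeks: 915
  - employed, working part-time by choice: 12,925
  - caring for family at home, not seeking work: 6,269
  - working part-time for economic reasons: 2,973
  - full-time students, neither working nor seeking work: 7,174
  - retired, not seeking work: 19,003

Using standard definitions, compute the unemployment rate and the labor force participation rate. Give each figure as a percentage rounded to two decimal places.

Employed = 69,534 + 12,925 + 2,973 = 85,432 (anyone who worked, including part-time for economic reasons, counts as employed).
Unemployed = 3,344.
Labor force = 85,432 + 3,344 = 88,776.
Not in labor force = 4,844 + 915 + 6,269 + 7,174 + 19,003 = 38,205 (those not working and not actively searching are outside the labor force — including those who want a job but have given up searching).
Civilian working-age population = 88,776 + 38,205 = 126,981.
Unemployment rate = 3,344 / 88,776 = 3.77%.
Labor force participation rate = 88,776 / 126,981 = 69.91%.

Unemployment rate ≈ 3.77%; labor force participation rate ≈ 69.91%.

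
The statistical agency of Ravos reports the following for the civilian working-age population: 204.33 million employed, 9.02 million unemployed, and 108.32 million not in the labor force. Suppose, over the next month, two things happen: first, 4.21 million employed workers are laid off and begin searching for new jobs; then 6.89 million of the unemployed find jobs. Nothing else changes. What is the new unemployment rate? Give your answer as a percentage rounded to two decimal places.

New unemployment rate ≈ 2.97%.

Initially, labor force = 204.33 + 9.02 = 213.35 million, so u = 9.02/213.35 = 4.23%.
After the first change, employed falls and unemployed rises by 4.21; labor force unchanged → E = 200.12, U = 13.23, labor force = 213.35 million.
After the second change, unemployed falls and employed rises by 6.89; labor force unchanged → E = 207.01, U = 6.34, labor force = 213.35 million.
New unemployment rate = 6.34 / 213.35 = 2.97%.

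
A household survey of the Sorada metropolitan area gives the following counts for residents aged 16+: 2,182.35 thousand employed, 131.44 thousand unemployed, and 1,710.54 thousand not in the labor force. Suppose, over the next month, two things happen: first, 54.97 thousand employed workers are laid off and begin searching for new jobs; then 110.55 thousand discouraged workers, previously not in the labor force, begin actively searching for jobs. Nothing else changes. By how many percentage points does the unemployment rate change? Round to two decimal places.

Initially, labor force = 2,182.35 + 131.44 = 2,313.79 thousand, so u = 131.44/2,313.79 = 5.68%.
After the first change, employed falls and unemployed rises by 54.97; labor force unchanged → E = 2,127.38, U = 186.41, labor force = 2,313.79 thousand.
After the second change, unemployed and labor force both rise by 110.55 → E = 2,127.38, U = 296.96, labor force = 2,424.34 thousand.
New unemployment rate = 296.96 / 2,424.34 = 12.25%.
Change = 12.25% − 5.68% = +6.57 percentage points.

The unemployment rate changes by +6.57 percentage points.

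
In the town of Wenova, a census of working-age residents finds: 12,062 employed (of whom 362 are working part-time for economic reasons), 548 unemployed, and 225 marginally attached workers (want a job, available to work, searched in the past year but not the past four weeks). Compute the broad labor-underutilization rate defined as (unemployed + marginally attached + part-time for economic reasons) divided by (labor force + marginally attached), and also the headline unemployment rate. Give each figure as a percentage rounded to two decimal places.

Labor force = 12,062 + 548 = 12,610.
Numerator = 548 + 225 + 362 = 1,135.
Denominator = 12,610 + 225 = 12,835.
Broad rate = 1,135 / 12,835 = 8.84%.
Headline unemployment rate = 548 / 12,610 = 4.35%.

Broad underutilization rate ≈ 8.84%; headline unemployment rate ≈ 4.35%.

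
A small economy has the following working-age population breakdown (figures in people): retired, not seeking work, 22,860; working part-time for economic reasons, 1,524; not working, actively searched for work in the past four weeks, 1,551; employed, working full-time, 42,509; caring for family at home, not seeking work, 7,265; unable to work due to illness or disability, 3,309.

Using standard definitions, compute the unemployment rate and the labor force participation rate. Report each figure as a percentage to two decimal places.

Employed = 1,524 + 42,509 = 44,033 (anyone who worked, including part-time for economic reasons, counts as employed).
Unemployed = 1,551.
Labor force = 44,033 + 1,551 = 45,584.
Not in labor force = 22,860 + 7,265 + 3,309 = 33,434 (those not working and not actively searching are outside the labor force).
Civilian working-age population = 45,584 + 33,434 = 79,018.
Unemployment rate = 1,551 / 45,584 = 3.40%.
Labor force participation rate = 45,584 / 79,018 = 57.69%.

Unemployment rate ≈ 3.40%; labor force participation rate ≈ 57.69%.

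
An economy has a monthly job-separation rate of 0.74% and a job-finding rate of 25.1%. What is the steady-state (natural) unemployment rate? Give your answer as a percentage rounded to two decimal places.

Steady-state unemployment rate ≈ 2.86%.

At steady state the flows balance: s·E = f·U, so U/(E+U) = s/(s+f).
u* = 0.74 / (0.74 + 25.1) = 0.74 / 25.84 = 2.86%.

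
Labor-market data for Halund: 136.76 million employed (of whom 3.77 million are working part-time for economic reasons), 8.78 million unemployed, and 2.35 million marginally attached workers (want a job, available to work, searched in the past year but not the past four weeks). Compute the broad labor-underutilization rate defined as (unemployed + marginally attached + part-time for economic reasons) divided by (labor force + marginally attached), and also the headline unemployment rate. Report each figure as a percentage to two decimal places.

Broad underutilization rate ≈ 10.08%; headline unemployment rate ≈ 6.03%.

Labor force = 136.76 + 8.78 = 145.54 million.
Numerator = 8.78 + 2.35 + 3.77 = 14.90 million.
Denominator = 145.54 + 2.35 = 147.89 million.
Broad rate = 14.90 / 147.89 = 10.08%.
Headline unemployment rate = 8.78 / 145.54 = 6.03%.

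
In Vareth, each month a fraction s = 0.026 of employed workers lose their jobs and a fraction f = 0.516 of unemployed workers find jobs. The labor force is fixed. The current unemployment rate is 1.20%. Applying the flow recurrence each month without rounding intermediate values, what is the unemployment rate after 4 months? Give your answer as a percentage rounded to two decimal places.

Unemployment rate after four months ≈ 4.64%.

With a fixed labor force, u_{t+1} = u_t + s·(1−u_t) − f·u_t = u_t·(1−s−f) + s.
Here 1−s−f = 0.458 and s = 0.026.
u_1 = 0.012000 × 0.458 + 0.026 = 0.031496.
u_2 = 0.031496 × 0.458 + 0.026 = 0.040425.
u_3 = 0.040425 × 0.458 + 0.026 = 0.044515.
u_4 = 0.044515 × 0.458 + 0.026 = 0.046388.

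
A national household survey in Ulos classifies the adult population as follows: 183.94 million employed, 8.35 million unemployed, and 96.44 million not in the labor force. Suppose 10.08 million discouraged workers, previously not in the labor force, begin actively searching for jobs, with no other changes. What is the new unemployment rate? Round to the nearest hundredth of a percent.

Initially, labor force = 183.94 + 8.35 = 192.29 million, so u = 8.35/192.29 = 4.34%.
After the change, unemployed and labor force both rise by 10.08 → E = 183.94, U = 18.43, labor force = 202.37 million.
New unemployment rate = 18.43 / 202.37 = 9.11%.

New unemployment rate ≈ 9.11%.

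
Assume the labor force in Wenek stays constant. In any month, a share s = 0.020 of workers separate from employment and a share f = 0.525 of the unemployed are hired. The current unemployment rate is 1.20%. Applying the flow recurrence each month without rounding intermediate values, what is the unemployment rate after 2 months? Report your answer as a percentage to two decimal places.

Unemployment rate after two months ≈ 3.16%.

With a fixed labor force, u_{t+1} = u_t + s·(1−u_t) − f·u_t = u_t·(1−s−f) + s.
Here 1−s−f = 0.455 and s = 0.020.
u_1 = 0.012000 × 0.455 + 0.020 = 0.025460.
u_2 = 0.025460 × 0.455 + 0.020 = 0.031584.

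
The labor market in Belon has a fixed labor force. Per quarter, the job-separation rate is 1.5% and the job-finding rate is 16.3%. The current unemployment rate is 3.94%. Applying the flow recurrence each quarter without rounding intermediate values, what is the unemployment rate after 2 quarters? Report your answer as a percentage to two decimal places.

Unemployment rate after two quarters ≈ 5.40%.

With a fixed labor force, u_{t+1} = u_t + s·(1−u_t) − f·u_t = u_t·(1−s−f) + s.
Here 1−s−f = 0.822 and s = 0.015.
u_1 = 0.039400 × 0.822 + 0.015 = 0.047387.
u_2 = 0.047387 × 0.822 + 0.015 = 0.053952.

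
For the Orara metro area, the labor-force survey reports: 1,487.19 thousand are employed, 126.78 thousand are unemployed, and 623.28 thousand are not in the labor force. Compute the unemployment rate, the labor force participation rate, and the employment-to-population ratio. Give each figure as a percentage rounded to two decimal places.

Unemployment rate ≈ 7.86%; labor force participation rate ≈ 72.14%; employment-population ratio ≈ 66.47%.

Labor force = employed + unemployed = 1,487.19 + 126.78 = 1,613.97 thousand.
Working-age population = 1,613.97 + 623.28 = 2,237.25 thousand.
Unemployment rate = 126.78 / 1,613.97 = 7.86%.
Labor force participation rate = 1,613.97 / 2,237.25 = 72.14%.
Employment-population ratio = 1,487.19 / 2,237.25 = 66.47%.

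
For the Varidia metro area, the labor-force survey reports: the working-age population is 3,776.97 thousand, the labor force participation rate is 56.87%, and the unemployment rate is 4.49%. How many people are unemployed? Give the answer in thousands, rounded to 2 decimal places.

About 96.44 thousand are unemployed.

Labor force = 0.5687 × 3,776.97 = 2,147.96 thousand.
Unemployed = 0.0449 × 2,147.96 ≈ 96.44 thousand.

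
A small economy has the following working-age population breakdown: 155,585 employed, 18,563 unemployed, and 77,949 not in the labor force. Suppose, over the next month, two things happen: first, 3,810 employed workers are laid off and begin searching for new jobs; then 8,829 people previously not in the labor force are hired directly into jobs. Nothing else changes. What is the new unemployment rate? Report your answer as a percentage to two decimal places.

New unemployment rate ≈ 12.23%.

Initially, labor force = 155,585 + 18,563 = 174,148, so u = 18,563/174,148 = 10.66%.
After the first change, employed falls and unemployed rises by 3,810; labor force unchanged → E = 151,775, U = 22,373, labor force = 174,148.
After the second change, employed and labor force both rise by 8,829; unemployed unchanged → E = 160,604, U = 22,373, labor force = 182,977.
New unemployment rate = 22,373 / 182,977 = 12.23%.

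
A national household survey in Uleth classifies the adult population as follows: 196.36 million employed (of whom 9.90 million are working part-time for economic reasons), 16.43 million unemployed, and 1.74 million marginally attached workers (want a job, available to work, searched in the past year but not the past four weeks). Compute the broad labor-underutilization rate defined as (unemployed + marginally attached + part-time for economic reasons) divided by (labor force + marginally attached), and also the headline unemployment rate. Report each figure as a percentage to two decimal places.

Broad underutilization rate ≈ 13.08%; headline unemployment rate ≈ 7.72%.

Labor force = 196.36 + 16.43 = 212.79 million.
Numerator = 16.43 + 1.74 + 9.90 = 28.07 million.
Denominator = 212.79 + 1.74 = 214.53 million.
Broad rate = 28.07 / 214.53 = 13.08%.
Headline unemployment rate = 16.43 / 212.79 = 7.72%.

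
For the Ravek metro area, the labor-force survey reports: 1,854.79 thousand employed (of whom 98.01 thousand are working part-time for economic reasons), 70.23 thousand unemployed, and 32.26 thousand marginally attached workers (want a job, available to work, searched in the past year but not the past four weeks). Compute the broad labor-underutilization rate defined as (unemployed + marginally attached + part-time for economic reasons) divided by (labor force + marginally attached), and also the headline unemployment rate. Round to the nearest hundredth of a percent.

Broad underutilization rate ≈ 10.24%; headline unemployment rate ≈ 3.65%.

Labor force = 1,854.79 + 70.23 = 1,925.02 thousand.
Numerator = 70.23 + 32.26 + 98.01 = 200.50 thousand.
Denominator = 1,925.02 + 32.26 = 1,957.28 thousand.
Broad rate = 200.50 / 1,957.28 = 10.24%.
Headline unemployment rate = 70.23 / 1,925.02 = 3.65%.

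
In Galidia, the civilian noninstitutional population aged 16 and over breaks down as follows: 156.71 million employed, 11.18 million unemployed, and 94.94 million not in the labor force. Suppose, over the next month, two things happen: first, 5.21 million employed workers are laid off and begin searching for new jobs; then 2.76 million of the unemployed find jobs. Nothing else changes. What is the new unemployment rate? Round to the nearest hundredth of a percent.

New unemployment rate ≈ 8.12%.

Initially, labor force = 156.71 + 11.18 = 167.89 million, so u = 11.18/167.89 = 6.66%.
After the first change, employed falls and unemployed rises by 5.21; labor force unchanged → E = 151.50, U = 16.39, labor force = 167.89 million.
After the second change, unemployed falls and employed rises by 2.76; labor force unchanged → E = 154.26, U = 13.63, labor force = 167.89 million.
New unemployment rate = 13.63 / 167.89 = 8.12%.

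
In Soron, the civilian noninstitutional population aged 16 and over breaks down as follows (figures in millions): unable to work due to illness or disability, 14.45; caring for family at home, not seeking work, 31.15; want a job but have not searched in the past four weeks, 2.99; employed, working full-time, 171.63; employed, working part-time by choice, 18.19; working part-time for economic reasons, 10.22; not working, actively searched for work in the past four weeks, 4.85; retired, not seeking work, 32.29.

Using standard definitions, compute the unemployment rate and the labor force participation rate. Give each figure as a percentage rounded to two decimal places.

Unemployment rate ≈ 2.37%; labor force participation rate ≈ 71.70%.

Employed = 171.63 + 18.19 + 10.22 = 200.04 million (anyone who worked, including part-time for economic reasons, counts as employed).
Unemployed = 4.85 million.
Labor force = 200.04 + 4.85 = 204.89 million.
Not in labor force = 14.45 + 31.15 + 2.99 + 32.29 = 80.88 million (those not working and not actively searching are outside the labor force — including those who want a job but have given up searching).
Civilian working-age population = 204.89 + 80.88 = 285.77 million.
Unemployment rate = 4.85 / 204.89 = 2.37%.
Labor force participation rate = 204.89 / 285.77 = 71.70%.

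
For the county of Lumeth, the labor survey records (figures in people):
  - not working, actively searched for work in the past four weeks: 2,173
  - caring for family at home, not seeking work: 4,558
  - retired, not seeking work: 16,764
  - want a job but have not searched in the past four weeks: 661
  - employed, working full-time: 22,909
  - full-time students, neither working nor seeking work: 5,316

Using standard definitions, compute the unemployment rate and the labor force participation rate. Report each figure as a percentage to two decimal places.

Unemployment rate ≈ 8.66%; labor force participation rate ≈ 47.88%.

Employed = 22,909.
Unemployed = 2,173.
Labor force = 22,909 + 2,173 = 25,082.
Not in labor force = 4,558 + 16,764 + 661 + 5,316 = 27,299 (those not working and not actively searching are outside the labor force — including those who want a job but have given up searching).
Civilian working-age population = 25,082 + 27,299 = 52,381.
Unemployment rate = 2,173 / 25,082 = 8.66%.
Labor force participation rate = 25,082 / 52,381 = 47.88%.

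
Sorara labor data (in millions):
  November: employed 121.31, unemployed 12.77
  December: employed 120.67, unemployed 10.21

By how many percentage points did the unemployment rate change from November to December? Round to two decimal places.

The unemployment rate changed by −1.72 percentage points.

November: labor force = 121.31 + 12.77 = 134.08; u = 12.77/134.08 = 9.52%.
December: labor force = 120.67 + 10.21 = 130.88; u = 10.21/130.88 = 7.80%.
Change = 7.80% − 9.52% = −1.72 pp.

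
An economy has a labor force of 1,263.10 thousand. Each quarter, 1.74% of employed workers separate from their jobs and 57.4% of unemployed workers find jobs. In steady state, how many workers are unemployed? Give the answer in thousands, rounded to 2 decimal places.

Steady-state unemployment rate u* = s/(s+f) = 1.74/(1.74+57.4) = 0.029422.
Unemployed = u* × labor force = 0.029422 × 1,263.10 ≈ 37.16 thousand.

About 37.16 thousand are unemployed in steady state.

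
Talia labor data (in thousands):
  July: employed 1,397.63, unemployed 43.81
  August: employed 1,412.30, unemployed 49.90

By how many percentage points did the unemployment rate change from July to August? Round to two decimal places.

The unemployment rate changed by +0.37 percentage points.

July: labor force = 1,397.63 + 43.81 = 1,441.44; u = 43.81/1,441.44 = 3.04%.
August: labor force = 1,412.30 + 49.90 = 1,462.20; u = 49.90/1,462.20 = 3.41%.
Change = 3.41% − 3.04% = +0.37 pp.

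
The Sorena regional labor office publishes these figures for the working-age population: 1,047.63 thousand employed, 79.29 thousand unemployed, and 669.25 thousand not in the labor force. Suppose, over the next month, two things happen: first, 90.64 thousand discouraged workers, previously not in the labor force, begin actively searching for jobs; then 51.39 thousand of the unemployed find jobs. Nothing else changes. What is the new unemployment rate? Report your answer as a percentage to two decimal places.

New unemployment rate ≈ 9.74%.

Initially, labor force = 1,047.63 + 79.29 = 1,126.92 thousand, so u = 79.29/1,126.92 = 7.04%.
After the first change, unemployed and labor force both rise by 90.64 → E = 1,047.63, U = 169.93, labor force = 1,217.56 thousand.
After the second change, unemployed falls and employed rises by 51.39; labor force unchanged → E = 1,099.02, U = 118.54, labor force = 1,217.56 thousand.
New unemployment rate = 118.54 / 1,217.56 = 9.74%.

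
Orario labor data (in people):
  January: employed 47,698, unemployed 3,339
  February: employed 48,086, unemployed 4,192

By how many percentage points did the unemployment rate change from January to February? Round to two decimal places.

The unemployment rate changed by +1.48 percentage points.

January: labor force = 47,698 + 3,339 = 51,037; u = 3,339/51,037 = 6.54%.
February: labor force = 48,086 + 4,192 = 52,278; u = 4,192/52,278 = 8.02%.
Change = 8.02% − 6.54% = +1.48 pp.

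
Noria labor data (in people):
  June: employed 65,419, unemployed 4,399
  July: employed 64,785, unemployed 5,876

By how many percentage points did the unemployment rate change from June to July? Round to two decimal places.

June: labor force = 65,419 + 4,399 = 69,818; u = 4,399/69,818 = 6.30%.
July: labor force = 64,785 + 5,876 = 70,661; u = 5,876/70,661 = 8.32%.
Change = 8.32% − 6.30% = +2.02 pp.

The unemployment rate changed by +2.02 percentage points.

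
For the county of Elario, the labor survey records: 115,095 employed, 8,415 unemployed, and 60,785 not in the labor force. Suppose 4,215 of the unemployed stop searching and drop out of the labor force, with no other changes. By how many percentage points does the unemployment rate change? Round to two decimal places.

The unemployment rate changes by −3.29 percentage points.

Initially, labor force = 115,095 + 8,415 = 123,510, so u = 8,415/123,510 = 6.81%.
After the change, unemployed and labor force both fall by 4,215 → E = 115,095, U = 4,200, labor force = 119,295.
New unemployment rate = 4,200 / 119,295 = 3.52%.
Change = 3.52% − 6.81% = −3.29 percentage points.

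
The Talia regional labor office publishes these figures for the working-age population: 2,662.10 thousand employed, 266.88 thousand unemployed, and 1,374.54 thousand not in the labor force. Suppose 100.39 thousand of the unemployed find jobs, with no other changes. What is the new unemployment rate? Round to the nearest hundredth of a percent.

New unemployment rate ≈ 5.68%.

Initially, labor force = 2,662.10 + 266.88 = 2,928.98 thousand, so u = 266.88/2,928.98 = 9.11%.
After the change, unemployed falls and employed rises by 100.39; labor force unchanged → E = 2,762.49, U = 166.49, labor force = 2,928.98 thousand.
New unemployment rate = 166.49 / 2,928.98 = 5.68%.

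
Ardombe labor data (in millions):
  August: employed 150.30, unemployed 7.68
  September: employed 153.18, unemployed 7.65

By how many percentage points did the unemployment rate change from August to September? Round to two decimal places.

August: labor force = 150.30 + 7.68 = 157.98; u = 7.68/157.98 = 4.86%.
September: labor force = 153.18 + 7.65 = 160.83; u = 7.65/160.83 = 4.76%.
Change = 4.76% − 4.86% = −0.10 pp.

The unemployment rate changed by −0.10 percentage points.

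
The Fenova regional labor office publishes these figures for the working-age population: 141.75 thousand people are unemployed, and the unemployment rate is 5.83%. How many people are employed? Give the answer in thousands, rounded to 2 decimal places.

Labor force = U / u = 141.75 / 0.0583 ≈ 2,431.39 thousand.
Employed = labor force − unemployed = 2,431.39 − 141.75 = 2,289.64 thousand.

About 2,289.64 thousand are employed.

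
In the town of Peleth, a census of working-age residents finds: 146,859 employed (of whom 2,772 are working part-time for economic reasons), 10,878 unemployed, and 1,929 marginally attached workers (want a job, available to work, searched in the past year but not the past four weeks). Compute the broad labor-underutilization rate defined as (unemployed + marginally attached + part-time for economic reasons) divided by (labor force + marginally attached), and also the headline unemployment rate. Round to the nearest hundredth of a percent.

Labor force = 146,859 + 10,878 = 157,737.
Numerator = 10,878 + 1,929 + 2,772 = 15,579.
Denominator = 157,737 + 1,929 = 159,666.
Broad rate = 15,579 / 159,666 = 9.76%.
Headline unemployment rate = 10,878 / 157,737 = 6.90%.

Broad underutilization rate ≈ 9.76%; headline unemployment rate ≈ 6.90%.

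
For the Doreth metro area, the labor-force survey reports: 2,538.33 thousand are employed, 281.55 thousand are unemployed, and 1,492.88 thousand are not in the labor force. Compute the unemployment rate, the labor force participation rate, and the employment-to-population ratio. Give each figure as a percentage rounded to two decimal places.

Unemployment rate ≈ 9.98%; labor force participation rate ≈ 65.38%; employment-population ratio ≈ 58.86%.

Labor force = employed + unemployed = 2,538.33 + 281.55 = 2,819.88 thousand.
Working-age population = 2,819.88 + 1,492.88 = 4,312.76 thousand.
Unemployment rate = 281.55 / 2,819.88 = 9.98%.
Labor force participation rate = 2,819.88 / 4,312.76 = 65.38%.
Employment-population ratio = 2,538.33 / 4,312.76 = 58.86%.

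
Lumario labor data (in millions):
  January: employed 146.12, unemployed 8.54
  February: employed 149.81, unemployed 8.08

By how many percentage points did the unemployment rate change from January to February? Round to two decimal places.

January: labor force = 146.12 + 8.54 = 154.66; u = 8.54/154.66 = 5.52%.
February: labor force = 149.81 + 8.08 = 157.89; u = 8.08/157.89 = 5.12%.
Change = 5.12% − 5.52% = −0.40 pp.

The unemployment rate changed by −0.40 percentage points.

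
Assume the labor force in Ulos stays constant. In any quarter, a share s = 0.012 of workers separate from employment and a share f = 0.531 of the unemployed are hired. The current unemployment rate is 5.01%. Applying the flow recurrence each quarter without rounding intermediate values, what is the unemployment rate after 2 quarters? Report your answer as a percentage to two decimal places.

With a fixed labor force, u_{t+1} = u_t + s·(1−u_t) − f·u_t = u_t·(1−s−f) + s.
Here 1−s−f = 0.457 and s = 0.012.
u_1 = 0.050100 × 0.457 + 0.012 = 0.034896.
u_2 = 0.034896 × 0.457 + 0.012 = 0.027947.

Unemployment rate after two quarters ≈ 2.79%.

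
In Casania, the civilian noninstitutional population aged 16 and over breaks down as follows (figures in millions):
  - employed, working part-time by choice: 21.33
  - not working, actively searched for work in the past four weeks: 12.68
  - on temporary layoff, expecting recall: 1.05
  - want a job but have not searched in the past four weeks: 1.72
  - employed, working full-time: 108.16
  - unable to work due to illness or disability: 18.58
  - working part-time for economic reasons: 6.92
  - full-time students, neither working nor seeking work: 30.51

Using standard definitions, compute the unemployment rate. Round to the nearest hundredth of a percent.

Employed = 21.33 + 108.16 + 6.92 = 136.41 million (anyone who worked, including part-time for economic reasons, counts as employed).
Unemployed = 12.68 + 1.05 = 13.73 million (jobless and actively searching, or on temporary layoff).
Labor force = 136.41 + 13.73 = 150.14 million.
Unemployment rate = 13.73 / 150.14 = 9.14%.

Unemployment rate ≈ 9.14%.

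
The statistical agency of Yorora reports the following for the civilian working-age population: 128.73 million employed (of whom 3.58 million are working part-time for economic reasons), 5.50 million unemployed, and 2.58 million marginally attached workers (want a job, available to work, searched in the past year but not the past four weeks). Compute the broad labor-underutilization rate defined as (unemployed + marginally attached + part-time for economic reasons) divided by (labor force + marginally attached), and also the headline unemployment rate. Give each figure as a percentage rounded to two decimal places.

Labor force = 128.73 + 5.50 = 134.23 million.
Numerator = 5.50 + 2.58 + 3.58 = 11.66 million.
Denominator = 134.23 + 2.58 = 136.81 million.
Broad rate = 11.66 / 136.81 = 8.52%.
Headline unemployment rate = 5.50 / 134.23 = 4.10%.

Broad underutilization rate ≈ 8.52%; headline unemployment rate ≈ 4.10%.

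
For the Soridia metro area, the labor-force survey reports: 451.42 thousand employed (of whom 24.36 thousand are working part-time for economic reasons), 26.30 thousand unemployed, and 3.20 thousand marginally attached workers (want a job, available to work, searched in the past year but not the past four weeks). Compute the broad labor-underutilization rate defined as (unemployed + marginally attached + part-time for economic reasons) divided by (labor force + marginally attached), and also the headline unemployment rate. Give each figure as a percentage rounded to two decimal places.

Labor force = 451.42 + 26.30 = 477.72 thousand.
Numerator = 26.30 + 3.20 + 24.36 = 53.86 thousand.
Denominator = 477.72 + 3.20 = 480.92 thousand.
Broad rate = 53.86 / 480.92 = 11.20%.
Headline unemployment rate = 26.30 / 477.72 = 5.51%.

Broad underutilization rate ≈ 11.20%; headline unemployment rate ≈ 5.51%.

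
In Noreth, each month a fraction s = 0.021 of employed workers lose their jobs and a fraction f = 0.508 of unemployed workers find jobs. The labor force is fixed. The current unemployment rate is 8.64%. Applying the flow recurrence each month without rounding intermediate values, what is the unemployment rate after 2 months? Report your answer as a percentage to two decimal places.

Unemployment rate after two months ≈ 5.01%.

With a fixed labor force, u_{t+1} = u_t + s·(1−u_t) − f·u_t = u_t·(1−s−f) + s.
Here 1−s−f = 0.471 and s = 0.021.
u_1 = 0.086400 × 0.471 + 0.021 = 0.061694.
u_2 = 0.061694 × 0.471 + 0.021 = 0.050058.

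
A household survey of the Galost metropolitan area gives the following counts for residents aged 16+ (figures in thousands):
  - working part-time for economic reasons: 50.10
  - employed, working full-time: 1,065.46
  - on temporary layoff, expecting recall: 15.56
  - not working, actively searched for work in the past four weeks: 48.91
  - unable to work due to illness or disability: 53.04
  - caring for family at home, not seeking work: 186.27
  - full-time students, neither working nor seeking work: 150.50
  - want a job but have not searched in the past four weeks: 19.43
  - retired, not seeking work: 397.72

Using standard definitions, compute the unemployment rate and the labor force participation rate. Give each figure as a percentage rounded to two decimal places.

Unemployment rate ≈ 5.46%; labor force participation rate ≈ 59.39%.

Employed = 50.10 + 1,065.46 = 1,115.56 thousand (anyone who worked, including part-time for economic reasons, counts as employed).
Unemployed = 15.56 + 48.91 = 64.47 thousand (jobless and actively searching, or on temporary layoff).
Labor force = 1,115.56 + 64.47 = 1,180.03 thousand.
Not in labor force = 53.04 + 186.27 + 150.50 + 19.43 + 397.72 = 806.96 thousand (those not working and not actively searching are outside the labor force — including those who want a job but have given up searching).
Civilian working-age population = 1,180.03 + 806.96 = 1,986.99 thousand.
Unemployment rate = 64.47 / 1,180.03 = 5.46%.
Labor force participation rate = 1,180.03 / 1,986.99 = 59.39%.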